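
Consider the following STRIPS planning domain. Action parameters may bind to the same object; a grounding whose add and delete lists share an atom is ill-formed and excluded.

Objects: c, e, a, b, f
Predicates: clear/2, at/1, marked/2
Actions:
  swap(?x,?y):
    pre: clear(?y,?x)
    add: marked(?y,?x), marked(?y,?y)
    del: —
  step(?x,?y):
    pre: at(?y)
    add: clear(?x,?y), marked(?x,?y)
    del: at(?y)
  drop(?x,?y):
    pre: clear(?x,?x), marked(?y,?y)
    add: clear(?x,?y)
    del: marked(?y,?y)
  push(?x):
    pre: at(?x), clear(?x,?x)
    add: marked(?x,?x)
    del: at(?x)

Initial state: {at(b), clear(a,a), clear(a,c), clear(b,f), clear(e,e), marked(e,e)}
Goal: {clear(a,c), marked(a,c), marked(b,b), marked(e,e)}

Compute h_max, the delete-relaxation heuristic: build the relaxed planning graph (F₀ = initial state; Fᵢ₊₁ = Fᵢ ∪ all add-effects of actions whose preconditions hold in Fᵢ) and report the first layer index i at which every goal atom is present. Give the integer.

F0 = init (6 atoms)
F1 = F0 ∪ {clear(a,b), clear(a,e), clear(b,b), clear(c,b), clear(e,b), clear(f,b), marked(a,a), marked(a,b), marked(a,c), marked(b,b), marked(b,f), marked(c,b), marked(e,b), marked(f,b)}  (20 atoms)
goal ⊆ F1  ⇒  h_max = 1

1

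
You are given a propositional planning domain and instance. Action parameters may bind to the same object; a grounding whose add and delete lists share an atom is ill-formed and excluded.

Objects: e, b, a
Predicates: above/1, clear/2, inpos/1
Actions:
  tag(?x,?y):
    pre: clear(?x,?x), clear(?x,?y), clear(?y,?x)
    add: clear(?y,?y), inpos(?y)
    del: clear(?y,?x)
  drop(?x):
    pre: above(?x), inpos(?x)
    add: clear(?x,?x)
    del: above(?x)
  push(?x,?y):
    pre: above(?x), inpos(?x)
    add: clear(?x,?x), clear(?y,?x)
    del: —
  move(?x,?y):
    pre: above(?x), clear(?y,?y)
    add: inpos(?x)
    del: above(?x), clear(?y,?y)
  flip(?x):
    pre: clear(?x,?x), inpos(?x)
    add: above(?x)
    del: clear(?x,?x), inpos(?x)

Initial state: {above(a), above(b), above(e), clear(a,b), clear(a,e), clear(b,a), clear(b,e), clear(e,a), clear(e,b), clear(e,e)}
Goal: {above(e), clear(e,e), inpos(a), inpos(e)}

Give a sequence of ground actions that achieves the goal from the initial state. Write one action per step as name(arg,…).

1. tag(e,b)  →  {above(a), above(b), above(e), clear(a,b), clear(a,e), clear(b,a), clear(b,b), clear(e,a), clear(e,b), clear(e,e), inpos(b)}
2. tag(b,a)  →  {above(a), above(b), above(e), clear(a,a), clear(a,e), clear(b,a), clear(b,b), clear(e,a), clear(e,b), clear(e,e), inpos(a), inpos(b)}
3. tag(a,e)  →  {above(a), above(b), above(e), clear(a,a), clear(a,e), clear(b,a), clear(b,b), clear(e,b), clear(e,e), inpos(a), inpos(b), inpos(e)}

tag(e,b); tag(b,a); tag(a,e)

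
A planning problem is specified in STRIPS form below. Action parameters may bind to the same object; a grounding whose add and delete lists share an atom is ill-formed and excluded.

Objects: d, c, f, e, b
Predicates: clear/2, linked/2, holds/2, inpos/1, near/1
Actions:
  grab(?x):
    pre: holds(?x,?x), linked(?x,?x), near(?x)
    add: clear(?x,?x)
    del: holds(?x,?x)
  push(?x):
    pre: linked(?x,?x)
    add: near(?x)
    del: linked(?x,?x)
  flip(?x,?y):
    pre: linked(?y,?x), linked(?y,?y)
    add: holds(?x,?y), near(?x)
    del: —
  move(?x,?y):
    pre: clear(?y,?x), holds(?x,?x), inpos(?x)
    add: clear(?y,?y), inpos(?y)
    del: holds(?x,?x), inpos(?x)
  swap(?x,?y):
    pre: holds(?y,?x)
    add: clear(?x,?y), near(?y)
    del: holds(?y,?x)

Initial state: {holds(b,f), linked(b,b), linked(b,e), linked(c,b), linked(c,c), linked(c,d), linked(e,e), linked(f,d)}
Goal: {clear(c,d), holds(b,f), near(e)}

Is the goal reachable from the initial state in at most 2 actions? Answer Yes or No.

No

1. push(e)  →  {holds(b,f), linked(b,b), linked(b,e), linked(c,b), linked(c,c), linked(c,d), linked(f,d), near(e)}
2. flip(d,c)  →  {holds(b,f), holds(d,c), linked(b,b), linked(b,e), linked(c,b), linked(c,c), linked(c,d), linked(f,d), near(d), near(e)}
3. swap(c,d)  →  {clear(c,d), holds(b,f), linked(b,b), linked(b,e), linked(c,b), linked(c,c), linked(c,d), linked(f,d), near(d), near(e)}
optimal plan length = 3; 3 > 2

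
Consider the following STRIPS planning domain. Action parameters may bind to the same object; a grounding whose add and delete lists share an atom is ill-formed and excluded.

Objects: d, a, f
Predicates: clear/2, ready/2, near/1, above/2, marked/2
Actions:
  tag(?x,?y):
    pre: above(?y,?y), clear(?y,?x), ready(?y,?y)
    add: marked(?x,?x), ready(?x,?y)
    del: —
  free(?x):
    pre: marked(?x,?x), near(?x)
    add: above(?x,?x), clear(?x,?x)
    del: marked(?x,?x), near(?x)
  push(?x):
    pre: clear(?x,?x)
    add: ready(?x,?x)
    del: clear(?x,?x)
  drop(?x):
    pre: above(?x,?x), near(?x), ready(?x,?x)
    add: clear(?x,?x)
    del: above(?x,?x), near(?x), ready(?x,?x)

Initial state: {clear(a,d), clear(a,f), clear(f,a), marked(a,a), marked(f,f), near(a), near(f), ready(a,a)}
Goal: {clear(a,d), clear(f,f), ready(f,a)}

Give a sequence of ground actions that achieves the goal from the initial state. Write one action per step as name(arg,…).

1. free(a)  →  {above(a,a), clear(a,a), clear(a,d), clear(a,f), clear(f,a), marked(f,f), near(f), ready(a,a)}
2. tag(f,a)  →  {above(a,a), clear(a,a), clear(a,d), clear(a,f), clear(f,a), marked(f,f), near(f), ready(a,a), ready(f,a)}
3. free(f)  →  {above(a,a), above(f,f), clear(a,a), clear(a,d), clear(a,f), clear(f,a), clear(f,f), ready(a,a), ready(f,a)}

free(a); tag(f,a); free(f)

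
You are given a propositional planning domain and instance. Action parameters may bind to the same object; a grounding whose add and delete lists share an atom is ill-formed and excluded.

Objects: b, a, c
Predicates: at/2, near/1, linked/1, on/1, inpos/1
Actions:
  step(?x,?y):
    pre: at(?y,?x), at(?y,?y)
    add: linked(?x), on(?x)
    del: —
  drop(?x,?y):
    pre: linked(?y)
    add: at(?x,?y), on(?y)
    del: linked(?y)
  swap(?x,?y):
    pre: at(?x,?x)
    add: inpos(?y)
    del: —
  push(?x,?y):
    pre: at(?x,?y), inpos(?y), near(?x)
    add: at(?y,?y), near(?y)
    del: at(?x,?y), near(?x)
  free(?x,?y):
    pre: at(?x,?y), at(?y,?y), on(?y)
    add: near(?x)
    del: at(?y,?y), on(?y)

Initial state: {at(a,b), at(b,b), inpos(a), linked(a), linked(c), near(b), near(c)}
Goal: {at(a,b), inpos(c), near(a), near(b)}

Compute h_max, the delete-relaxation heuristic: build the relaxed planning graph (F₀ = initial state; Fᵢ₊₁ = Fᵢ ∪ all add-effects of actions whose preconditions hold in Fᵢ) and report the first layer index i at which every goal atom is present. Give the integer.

2

F0 = init (7 atoms)
F1 = F0 ∪ {at(a,a), at(a,c), at(b,a), at(b,c), at(c,a), at(c,c), inpos(b), inpos(c), linked(b), on(a), on(b), on(c)}  (19 atoms)
F2 = F1 ∪ {at(c,b), near(a)}  (21 atoms)
goal ⊆ F2  ⇒  h_max = 2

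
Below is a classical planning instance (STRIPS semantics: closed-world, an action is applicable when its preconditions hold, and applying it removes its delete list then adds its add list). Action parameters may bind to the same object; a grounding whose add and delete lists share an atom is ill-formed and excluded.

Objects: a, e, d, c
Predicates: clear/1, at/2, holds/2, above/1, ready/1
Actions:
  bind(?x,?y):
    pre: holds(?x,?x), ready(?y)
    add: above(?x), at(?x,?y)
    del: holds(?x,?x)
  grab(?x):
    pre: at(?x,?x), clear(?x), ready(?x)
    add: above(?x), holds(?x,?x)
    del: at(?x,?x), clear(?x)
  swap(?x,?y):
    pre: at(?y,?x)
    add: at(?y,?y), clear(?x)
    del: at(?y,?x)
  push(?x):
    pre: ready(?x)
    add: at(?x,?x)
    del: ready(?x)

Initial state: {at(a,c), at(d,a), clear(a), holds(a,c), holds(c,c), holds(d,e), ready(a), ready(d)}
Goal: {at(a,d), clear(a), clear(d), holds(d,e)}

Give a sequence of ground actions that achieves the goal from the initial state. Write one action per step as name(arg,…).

bind(c,d); swap(d,c); swap(c,a); grab(a); bind(a,d); swap(a,d)

1. bind(c,d)  →  {above(c), at(a,c), at(c,d), at(d,a), clear(a), holds(a,c), holds(d,e), ready(a), ready(d)}
2. swap(d,c)  →  {above(c), at(a,c), at(c,c), at(d,a), clear(a), clear(d), holds(a,c), holds(d,e), ready(a), ready(d)}
3. swap(c,a)  →  {above(c), at(a,a), at(c,c), at(d,a), clear(a), clear(c), clear(d), holds(a,c), holds(d,e), ready(a), ready(d)}
4. grab(a)  →  {above(a), above(c), at(c,c), at(d,a), clear(c), clear(d), holds(a,a), holds(a,c), holds(d,e), ready(a), ready(d)}
5. bind(a,d)  →  {above(a), above(c), at(a,d), at(c,c), at(d,a), clear(c), clear(d), holds(a,c), holds(d,e), ready(a), ready(d)}
6. swap(a,d)  →  {above(a), above(c), at(a,d), at(c,c), at(d,d), clear(a), clear(c), clear(d), holds(a,c), holds(d,e), ready(a), ready(d)}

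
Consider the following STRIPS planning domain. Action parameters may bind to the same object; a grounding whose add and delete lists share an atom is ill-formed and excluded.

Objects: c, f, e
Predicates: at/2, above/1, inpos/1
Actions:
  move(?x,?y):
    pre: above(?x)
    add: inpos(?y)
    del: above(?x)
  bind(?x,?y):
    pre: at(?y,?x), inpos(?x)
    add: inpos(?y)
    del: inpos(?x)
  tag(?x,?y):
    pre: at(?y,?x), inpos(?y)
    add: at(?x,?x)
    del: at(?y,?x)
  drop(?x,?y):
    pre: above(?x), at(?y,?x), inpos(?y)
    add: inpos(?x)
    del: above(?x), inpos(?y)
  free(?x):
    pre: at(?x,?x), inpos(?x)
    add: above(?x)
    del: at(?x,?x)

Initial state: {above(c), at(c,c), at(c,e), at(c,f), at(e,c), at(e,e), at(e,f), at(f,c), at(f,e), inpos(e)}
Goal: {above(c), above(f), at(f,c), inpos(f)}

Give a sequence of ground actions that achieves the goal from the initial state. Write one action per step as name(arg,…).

tag(f,e); bind(e,f); free(f)

1. tag(f,e)  →  {above(c), at(c,c), at(c,e), at(c,f), at(e,c), at(e,e), at(f,c), at(f,e), at(f,f), inpos(e)}
2. bind(e,f)  →  {above(c), at(c,c), at(c,e), at(c,f), at(e,c), at(e,e), at(f,c), at(f,e), at(f,f), inpos(f)}
3. free(f)  →  {above(c), above(f), at(c,c), at(c,e), at(c,f), at(e,c), at(e,e), at(f,c), at(f,e), inpos(f)}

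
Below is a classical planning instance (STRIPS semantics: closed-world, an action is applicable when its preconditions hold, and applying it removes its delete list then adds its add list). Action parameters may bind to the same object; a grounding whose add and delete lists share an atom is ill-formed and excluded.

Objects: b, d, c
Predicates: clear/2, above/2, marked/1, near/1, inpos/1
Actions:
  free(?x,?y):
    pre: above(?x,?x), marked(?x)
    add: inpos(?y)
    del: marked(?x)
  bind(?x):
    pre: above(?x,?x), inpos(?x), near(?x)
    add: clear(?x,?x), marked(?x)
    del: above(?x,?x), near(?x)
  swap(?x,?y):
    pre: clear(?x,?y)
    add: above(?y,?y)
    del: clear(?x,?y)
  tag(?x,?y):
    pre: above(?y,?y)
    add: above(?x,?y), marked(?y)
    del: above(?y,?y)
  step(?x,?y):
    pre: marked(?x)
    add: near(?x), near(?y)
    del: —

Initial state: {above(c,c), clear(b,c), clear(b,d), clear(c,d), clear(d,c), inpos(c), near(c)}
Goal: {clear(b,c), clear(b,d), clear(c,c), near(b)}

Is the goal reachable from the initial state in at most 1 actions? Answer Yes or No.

1. bind(c)  →  {clear(b,c), clear(b,d), clear(c,c), clear(c,d), clear(d,c), inpos(c), marked(c)}
2. step(c,b)  →  {clear(b,c), clear(b,d), clear(c,c), clear(c,d), clear(d,c), inpos(c), marked(c), near(b), near(c)}
optimal plan length = 2; 2 > 1

No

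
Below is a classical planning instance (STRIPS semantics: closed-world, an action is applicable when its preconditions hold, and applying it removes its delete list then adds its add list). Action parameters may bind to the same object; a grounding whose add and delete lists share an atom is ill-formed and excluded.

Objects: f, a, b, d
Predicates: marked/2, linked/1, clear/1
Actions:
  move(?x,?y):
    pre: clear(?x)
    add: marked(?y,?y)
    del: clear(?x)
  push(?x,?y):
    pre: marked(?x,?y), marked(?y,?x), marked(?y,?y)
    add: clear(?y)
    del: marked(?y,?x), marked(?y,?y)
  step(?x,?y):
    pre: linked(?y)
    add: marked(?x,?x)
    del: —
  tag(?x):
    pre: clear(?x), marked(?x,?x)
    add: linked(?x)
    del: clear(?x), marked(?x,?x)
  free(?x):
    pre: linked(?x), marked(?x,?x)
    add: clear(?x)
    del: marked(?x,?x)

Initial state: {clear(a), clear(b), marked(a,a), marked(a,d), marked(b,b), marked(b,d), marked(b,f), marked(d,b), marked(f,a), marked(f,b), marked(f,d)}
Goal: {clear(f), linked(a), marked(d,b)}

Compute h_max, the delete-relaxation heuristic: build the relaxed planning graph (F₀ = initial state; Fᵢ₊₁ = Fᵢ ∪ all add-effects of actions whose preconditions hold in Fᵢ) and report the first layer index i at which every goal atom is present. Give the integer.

F0 = init (11 atoms)
F1 = F0 ∪ {linked(a), linked(b), marked(d,d), marked(f,f)}  (15 atoms)
F2 = F1 ∪ {clear(d), clear(f)}  (17 atoms)
goal ⊆ F2  ⇒  h_max = 2

2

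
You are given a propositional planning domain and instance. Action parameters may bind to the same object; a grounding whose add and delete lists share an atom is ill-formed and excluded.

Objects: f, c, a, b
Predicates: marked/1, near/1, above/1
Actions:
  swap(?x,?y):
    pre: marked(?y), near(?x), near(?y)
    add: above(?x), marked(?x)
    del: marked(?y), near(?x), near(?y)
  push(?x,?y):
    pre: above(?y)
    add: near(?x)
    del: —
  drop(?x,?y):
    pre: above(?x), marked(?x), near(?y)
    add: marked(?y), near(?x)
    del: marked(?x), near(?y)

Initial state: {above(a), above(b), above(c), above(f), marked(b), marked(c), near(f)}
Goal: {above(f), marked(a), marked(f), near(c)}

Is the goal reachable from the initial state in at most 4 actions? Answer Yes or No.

1. push(a,f)  →  {above(a), above(b), above(c), above(f), marked(b), marked(c), near(a), near(f)}
2. drop(c,f)  →  {above(a), above(b), above(c), above(f), marked(b), marked(f), near(a), near(c)}
3. drop(b,a)  →  {above(a), above(b), above(c), above(f), marked(a), marked(f), near(b), near(c)}
optimal plan length = 3; 3 ≤ 4

Yes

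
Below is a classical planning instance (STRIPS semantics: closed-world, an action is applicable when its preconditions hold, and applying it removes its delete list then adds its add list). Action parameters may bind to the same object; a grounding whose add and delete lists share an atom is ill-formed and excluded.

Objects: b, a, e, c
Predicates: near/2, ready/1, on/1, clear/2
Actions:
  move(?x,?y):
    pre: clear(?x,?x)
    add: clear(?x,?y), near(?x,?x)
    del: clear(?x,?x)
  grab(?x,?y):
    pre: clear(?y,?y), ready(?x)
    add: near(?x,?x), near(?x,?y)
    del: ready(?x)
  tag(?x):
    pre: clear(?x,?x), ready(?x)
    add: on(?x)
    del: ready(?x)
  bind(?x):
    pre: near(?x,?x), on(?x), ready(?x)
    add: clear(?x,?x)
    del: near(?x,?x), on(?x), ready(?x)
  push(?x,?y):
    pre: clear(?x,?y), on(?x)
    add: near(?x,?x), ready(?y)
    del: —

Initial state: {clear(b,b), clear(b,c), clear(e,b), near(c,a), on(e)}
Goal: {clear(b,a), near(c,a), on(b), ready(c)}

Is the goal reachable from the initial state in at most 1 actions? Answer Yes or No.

1. push(e,b)  →  {clear(b,b), clear(b,c), clear(e,b), near(c,a), near(e,e), on(e), ready(b)}
2. tag(b)  →  {clear(b,b), clear(b,c), clear(e,b), near(c,a), near(e,e), on(b), on(e)}
3. move(b,a)  →  {clear(b,a), clear(b,c), clear(e,b), near(b,b), near(c,a), near(e,e), on(b), on(e)}
4. push(b,c)  →  {clear(b,a), clear(b,c), clear(e,b), near(b,b), near(c,a), near(e,e), on(b), on(e), ready(c)}
optimal plan length = 4; 4 > 1

No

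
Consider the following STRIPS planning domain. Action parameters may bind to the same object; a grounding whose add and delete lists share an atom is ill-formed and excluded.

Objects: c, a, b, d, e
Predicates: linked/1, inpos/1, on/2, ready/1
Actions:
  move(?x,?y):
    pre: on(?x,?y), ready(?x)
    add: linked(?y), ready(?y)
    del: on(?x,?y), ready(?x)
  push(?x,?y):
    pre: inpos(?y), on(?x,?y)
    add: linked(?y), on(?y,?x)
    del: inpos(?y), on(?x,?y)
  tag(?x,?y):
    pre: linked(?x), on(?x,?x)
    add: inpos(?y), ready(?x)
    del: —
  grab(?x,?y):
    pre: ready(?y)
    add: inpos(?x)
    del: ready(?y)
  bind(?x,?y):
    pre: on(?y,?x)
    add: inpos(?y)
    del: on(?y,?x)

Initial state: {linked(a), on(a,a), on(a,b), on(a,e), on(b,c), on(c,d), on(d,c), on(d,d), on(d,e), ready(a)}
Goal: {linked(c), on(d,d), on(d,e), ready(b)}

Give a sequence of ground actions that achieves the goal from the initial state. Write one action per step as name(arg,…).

move(a,b); tag(a,c); push(b,c)

1. move(a,b)  →  {linked(a), linked(b), on(a,a), on(a,e), on(b,c), on(c,d), on(d,c), on(d,d), on(d,e), ready(b)}
2. tag(a,c)  →  {inpos(c), linked(a), linked(b), on(a,a), on(a,e), on(b,c), on(c,d), on(d,c), on(d,d), on(d,e), ready(a), ready(b)}
3. push(b,c)  →  {linked(a), linked(b), linked(c), on(a,a), on(a,e), on(c,b), on(c,d), on(d,c), on(d,d), on(d,e), ready(a), ready(b)}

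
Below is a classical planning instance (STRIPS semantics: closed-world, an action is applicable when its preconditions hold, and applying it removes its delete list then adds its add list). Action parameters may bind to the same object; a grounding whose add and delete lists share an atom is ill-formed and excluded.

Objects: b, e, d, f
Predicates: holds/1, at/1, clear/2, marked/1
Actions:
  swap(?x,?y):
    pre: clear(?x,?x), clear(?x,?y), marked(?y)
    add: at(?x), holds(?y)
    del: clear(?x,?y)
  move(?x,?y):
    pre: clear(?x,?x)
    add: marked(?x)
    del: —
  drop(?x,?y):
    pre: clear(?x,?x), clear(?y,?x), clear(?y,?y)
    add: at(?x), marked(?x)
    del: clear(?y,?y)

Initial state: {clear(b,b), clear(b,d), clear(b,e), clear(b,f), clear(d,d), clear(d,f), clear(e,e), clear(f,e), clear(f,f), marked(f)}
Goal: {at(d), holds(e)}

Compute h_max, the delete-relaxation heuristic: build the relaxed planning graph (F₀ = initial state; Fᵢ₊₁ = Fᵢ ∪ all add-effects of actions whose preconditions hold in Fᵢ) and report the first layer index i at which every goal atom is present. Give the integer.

F0 = init (10 atoms)
F1 = F0 ∪ {at(b), at(d), at(e), at(f), holds(f), marked(b), marked(d), marked(e)}  (18 atoms)
F2 = F1 ∪ {holds(b), holds(d), holds(e)}  (21 atoms)
goal ⊆ F2  ⇒  h_max = 2

2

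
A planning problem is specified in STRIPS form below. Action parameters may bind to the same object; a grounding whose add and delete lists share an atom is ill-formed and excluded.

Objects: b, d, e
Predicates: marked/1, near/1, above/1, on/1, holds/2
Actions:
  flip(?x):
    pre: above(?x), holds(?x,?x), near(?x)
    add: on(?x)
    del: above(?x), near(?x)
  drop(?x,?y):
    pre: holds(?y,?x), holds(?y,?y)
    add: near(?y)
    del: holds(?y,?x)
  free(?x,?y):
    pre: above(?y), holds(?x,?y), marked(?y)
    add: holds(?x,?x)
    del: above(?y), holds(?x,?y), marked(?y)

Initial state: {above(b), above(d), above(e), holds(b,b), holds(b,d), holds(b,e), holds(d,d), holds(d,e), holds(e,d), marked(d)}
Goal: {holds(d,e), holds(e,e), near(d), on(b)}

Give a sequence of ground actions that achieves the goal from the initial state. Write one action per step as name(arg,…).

drop(d,b); flip(b); drop(d,d); free(e,d)

1. drop(d,b)  →  {above(b), above(d), above(e), holds(b,b), holds(b,e), holds(d,d), holds(d,e), holds(e,d), marked(d), near(b)}
2. flip(b)  →  {above(d), above(e), holds(b,b), holds(b,e), holds(d,d), holds(d,e), holds(e,d), marked(d), on(b)}
3. drop(d,d)  →  {above(d), above(e), holds(b,b), holds(b,e), holds(d,e), holds(e,d), marked(d), near(d), on(b)}
4. free(e,d)  →  {above(e), holds(b,b), holds(b,e), holds(d,e), holds(e,e), near(d), on(b)}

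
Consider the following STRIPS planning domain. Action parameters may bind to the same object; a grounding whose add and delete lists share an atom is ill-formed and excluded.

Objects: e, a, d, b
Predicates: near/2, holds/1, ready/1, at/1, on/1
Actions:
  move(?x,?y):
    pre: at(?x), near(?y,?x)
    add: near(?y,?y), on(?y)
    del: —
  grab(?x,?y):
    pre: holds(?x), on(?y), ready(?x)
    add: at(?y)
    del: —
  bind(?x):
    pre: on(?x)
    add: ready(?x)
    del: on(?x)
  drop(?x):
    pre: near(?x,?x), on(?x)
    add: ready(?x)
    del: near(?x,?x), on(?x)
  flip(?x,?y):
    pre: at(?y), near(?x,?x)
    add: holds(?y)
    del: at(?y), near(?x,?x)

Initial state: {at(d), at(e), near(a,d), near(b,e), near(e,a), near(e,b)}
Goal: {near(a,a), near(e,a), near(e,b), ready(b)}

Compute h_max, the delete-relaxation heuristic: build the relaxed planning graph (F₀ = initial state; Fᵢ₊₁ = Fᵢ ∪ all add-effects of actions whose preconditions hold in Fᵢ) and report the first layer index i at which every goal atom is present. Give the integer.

2

F0 = init (6 atoms)
F1 = F0 ∪ {near(a,a), near(b,b), on(a), on(b)}  (10 atoms)
F2 = F1 ∪ {holds(d), holds(e), ready(a), ready(b)}  (14 atoms)
goal ⊆ F2  ⇒  h_max = 2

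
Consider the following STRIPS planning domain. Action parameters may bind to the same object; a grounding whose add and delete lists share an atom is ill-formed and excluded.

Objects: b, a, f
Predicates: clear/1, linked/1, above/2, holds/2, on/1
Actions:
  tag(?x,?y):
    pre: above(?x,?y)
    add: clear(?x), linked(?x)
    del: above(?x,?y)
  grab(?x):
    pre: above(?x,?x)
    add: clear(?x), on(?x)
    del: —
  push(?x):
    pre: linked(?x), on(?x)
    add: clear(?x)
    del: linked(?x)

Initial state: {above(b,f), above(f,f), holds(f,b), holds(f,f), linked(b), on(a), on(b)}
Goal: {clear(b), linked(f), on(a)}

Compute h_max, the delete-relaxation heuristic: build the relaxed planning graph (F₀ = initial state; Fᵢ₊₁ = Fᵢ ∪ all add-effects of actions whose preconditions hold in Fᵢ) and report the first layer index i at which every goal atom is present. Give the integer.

1

F0 = init (7 atoms)
F1 = F0 ∪ {clear(b), clear(f), linked(f), on(f)}  (11 atoms)
goal ⊆ F1  ⇒  h_max = 1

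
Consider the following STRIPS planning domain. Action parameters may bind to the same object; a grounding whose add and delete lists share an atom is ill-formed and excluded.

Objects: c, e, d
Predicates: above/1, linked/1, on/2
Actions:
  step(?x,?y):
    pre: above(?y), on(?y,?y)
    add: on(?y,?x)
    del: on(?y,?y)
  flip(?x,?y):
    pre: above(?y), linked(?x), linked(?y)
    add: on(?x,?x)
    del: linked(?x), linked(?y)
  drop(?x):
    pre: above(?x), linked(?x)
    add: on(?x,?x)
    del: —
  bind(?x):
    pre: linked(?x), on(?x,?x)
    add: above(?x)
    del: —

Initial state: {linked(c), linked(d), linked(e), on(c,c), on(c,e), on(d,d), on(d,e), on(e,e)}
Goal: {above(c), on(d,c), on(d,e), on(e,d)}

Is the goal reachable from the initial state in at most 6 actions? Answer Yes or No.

Yes

1. bind(c)  →  {above(c), linked(c), linked(d), linked(e), on(c,c), on(c,e), on(d,d), on(d,e), on(e,e)}
2. bind(e)  →  {above(c), above(e), linked(c), linked(d), linked(e), on(c,c), on(c,e), on(d,d), on(d,e), on(e,e)}
3. step(d,e)  →  {above(c), above(e), linked(c), linked(d), linked(e), on(c,c), on(c,e), on(d,d), on(d,e), on(e,d)}
4. bind(d)  →  {above(c), above(d), above(e), linked(c), linked(d), linked(e), on(c,c), on(c,e), on(d,d), on(d,e), on(e,d)}
5. step(c,d)  →  {above(c), above(d), above(e), linked(c), linked(d), linked(e), on(c,c), on(c,e), on(d,c), on(d,e), on(e,d)}
optimal plan length = 5; 5 ≤ 6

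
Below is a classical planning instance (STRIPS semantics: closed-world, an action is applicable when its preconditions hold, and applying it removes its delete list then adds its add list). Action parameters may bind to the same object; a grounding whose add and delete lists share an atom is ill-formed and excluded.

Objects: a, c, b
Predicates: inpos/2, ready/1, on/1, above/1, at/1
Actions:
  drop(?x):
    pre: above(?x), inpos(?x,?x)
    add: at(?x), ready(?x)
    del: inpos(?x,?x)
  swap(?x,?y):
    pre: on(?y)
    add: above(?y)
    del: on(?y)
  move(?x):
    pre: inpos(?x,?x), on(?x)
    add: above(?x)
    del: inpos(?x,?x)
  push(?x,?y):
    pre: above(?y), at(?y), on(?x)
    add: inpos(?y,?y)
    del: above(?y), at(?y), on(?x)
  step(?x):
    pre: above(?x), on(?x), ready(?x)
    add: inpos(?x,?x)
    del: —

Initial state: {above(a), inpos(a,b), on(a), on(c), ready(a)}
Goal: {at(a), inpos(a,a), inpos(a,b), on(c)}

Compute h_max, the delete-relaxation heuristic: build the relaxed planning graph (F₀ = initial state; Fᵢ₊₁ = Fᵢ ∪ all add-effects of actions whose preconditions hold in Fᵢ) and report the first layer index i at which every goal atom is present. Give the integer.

F0 = init (5 atoms)
F1 = F0 ∪ {above(c), inpos(a,a)}  (7 atoms)
F2 = F1 ∪ {at(a)}  (8 atoms)
goal ⊆ F2  ⇒  h_max = 2

2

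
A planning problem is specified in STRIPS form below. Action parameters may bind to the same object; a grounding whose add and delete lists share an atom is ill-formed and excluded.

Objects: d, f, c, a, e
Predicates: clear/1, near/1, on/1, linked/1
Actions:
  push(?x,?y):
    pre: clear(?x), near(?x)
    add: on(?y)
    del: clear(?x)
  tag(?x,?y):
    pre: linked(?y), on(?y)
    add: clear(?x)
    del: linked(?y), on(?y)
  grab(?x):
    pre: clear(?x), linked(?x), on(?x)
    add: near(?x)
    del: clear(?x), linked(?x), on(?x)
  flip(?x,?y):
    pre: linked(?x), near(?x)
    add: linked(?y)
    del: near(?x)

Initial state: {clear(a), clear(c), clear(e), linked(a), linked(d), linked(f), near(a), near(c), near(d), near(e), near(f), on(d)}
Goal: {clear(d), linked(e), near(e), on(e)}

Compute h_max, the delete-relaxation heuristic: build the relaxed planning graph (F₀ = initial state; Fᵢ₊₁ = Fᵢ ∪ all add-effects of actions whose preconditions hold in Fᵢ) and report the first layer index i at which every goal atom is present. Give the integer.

1

F0 = init (12 atoms)
F1 = F0 ∪ {clear(d), clear(f), linked(c), linked(e), on(a), on(c), on(e), on(f)}  (20 atoms)
goal ⊆ F1  ⇒  h_max = 1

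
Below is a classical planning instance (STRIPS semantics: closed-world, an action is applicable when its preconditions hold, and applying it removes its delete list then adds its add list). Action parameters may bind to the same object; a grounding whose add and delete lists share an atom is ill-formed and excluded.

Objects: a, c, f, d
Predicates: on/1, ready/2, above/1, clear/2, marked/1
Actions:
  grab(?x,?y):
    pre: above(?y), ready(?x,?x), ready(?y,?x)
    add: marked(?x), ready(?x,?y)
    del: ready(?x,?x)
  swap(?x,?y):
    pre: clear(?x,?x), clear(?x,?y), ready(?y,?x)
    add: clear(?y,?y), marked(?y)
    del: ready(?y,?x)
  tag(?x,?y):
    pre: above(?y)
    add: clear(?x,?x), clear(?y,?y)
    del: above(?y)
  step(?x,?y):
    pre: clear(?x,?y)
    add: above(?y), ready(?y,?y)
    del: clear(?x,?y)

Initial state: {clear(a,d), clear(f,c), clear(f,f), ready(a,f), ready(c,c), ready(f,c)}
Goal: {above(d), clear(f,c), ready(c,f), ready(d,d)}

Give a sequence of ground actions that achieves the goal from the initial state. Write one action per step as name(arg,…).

1. step(a,d)  →  {above(d), clear(f,c), clear(f,f), ready(a,f), ready(c,c), ready(d,d), ready(f,c)}
2. step(f,f)  →  {above(d), above(f), clear(f,c), ready(a,f), ready(c,c), ready(d,d), ready(f,c), ready(f,f)}
3. grab(c,f)  →  {above(d), above(f), clear(f,c), marked(c), ready(a,f), ready(c,f), ready(d,d), ready(f,c), ready(f,f)}

step(a,d); step(f,f); grab(c,f)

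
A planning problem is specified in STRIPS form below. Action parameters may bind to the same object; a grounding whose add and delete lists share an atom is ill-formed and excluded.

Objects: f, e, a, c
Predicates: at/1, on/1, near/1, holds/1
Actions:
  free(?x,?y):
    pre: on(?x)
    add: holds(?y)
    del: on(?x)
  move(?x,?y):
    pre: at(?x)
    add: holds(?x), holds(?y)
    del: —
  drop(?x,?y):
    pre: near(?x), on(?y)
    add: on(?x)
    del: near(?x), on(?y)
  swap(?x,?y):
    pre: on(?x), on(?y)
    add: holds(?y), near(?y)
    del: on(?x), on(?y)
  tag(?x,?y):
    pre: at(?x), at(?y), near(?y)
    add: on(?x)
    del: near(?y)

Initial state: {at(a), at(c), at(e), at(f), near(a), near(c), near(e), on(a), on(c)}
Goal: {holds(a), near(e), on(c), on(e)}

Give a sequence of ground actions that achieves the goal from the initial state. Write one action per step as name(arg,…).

1. free(a,a)  →  {at(a), at(c), at(e), at(f), holds(a), near(a), near(c), near(e), on(c)}
2. tag(e,a)  →  {at(a), at(c), at(e), at(f), holds(a), near(c), near(e), on(c), on(e)}

free(a,a); tag(e,a)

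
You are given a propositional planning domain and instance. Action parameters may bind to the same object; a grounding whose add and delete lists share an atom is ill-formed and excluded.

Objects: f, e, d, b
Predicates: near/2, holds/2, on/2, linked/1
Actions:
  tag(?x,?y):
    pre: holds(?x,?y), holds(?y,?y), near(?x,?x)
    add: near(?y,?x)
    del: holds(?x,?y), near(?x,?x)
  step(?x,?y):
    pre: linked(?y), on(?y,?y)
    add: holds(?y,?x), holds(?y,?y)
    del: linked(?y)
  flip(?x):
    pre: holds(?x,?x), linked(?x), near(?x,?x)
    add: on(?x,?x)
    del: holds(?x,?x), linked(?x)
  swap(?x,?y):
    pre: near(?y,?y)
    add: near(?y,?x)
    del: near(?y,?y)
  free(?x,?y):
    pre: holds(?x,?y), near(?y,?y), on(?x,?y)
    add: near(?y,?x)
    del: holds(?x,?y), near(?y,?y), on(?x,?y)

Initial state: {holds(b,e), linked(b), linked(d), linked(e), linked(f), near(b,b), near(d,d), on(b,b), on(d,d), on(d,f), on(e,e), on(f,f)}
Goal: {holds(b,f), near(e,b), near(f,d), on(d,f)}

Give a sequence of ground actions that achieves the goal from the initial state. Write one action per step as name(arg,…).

1. step(f,f)  →  {holds(b,e), holds(f,f), linked(b), linked(d), linked(e), near(b,b), near(d,d), on(b,b), on(d,d), on(d,f), on(e,e), on(f,f)}
2. step(f,e)  →  {holds(b,e), holds(e,e), holds(e,f), holds(f,f), linked(b), linked(d), near(b,b), near(d,d), on(b,b), on(d,d), on(d,f), on(e,e), on(f,f)}
3. tag(b,e)  →  {holds(e,e), holds(e,f), holds(f,f), linked(b), linked(d), near(d,d), near(e,b), on(b,b), on(d,d), on(d,f), on(e,e), on(f,f)}
4. step(f,d)  →  {holds(d,d), holds(d,f), holds(e,e), holds(e,f), holds(f,f), linked(b), near(d,d), near(e,b), on(b,b), on(d,d), on(d,f), on(e,e), on(f,f)}
5. tag(d,f)  →  {holds(d,d), holds(e,e), holds(e,f), holds(f,f), linked(b), near(e,b), near(f,d), on(b,b), on(d,d), on(d,f), on(e,e), on(f,f)}
6. step(f,b)  →  {holds(b,b), holds(b,f), holds(d,d), holds(e,e), holds(e,f), holds(f,f), near(e,b), near(f,d), on(b,b), on(d,d), on(d,f), on(e,e), on(f,f)}

step(f,f); step(f,e); tag(b,e); step(f,d); tag(d,f); step(f,b)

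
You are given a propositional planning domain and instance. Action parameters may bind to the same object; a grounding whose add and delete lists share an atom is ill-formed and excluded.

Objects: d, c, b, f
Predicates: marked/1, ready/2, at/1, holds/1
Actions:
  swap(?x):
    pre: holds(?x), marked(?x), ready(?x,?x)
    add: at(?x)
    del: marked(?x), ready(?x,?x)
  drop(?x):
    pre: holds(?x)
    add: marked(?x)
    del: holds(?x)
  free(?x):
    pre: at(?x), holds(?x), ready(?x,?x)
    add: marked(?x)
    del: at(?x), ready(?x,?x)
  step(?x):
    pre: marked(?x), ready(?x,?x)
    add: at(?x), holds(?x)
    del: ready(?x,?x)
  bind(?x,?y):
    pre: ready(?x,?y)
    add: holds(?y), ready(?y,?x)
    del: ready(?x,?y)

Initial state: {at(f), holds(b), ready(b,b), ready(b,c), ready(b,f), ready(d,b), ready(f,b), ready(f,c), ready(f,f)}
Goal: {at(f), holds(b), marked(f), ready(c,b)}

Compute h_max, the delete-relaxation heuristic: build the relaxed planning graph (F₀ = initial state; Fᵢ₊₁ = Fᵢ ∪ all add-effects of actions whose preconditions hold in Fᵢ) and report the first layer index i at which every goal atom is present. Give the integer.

F0 = init (9 atoms)
F1 = F0 ∪ {holds(c), holds(f), marked(b), ready(b,d), ready(c,b), ready(c,f)}  (15 atoms)
F2 = F1 ∪ {at(b), holds(d), marked(c), marked(f)}  (19 atoms)
goal ⊆ F2  ⇒  h_max = 2

2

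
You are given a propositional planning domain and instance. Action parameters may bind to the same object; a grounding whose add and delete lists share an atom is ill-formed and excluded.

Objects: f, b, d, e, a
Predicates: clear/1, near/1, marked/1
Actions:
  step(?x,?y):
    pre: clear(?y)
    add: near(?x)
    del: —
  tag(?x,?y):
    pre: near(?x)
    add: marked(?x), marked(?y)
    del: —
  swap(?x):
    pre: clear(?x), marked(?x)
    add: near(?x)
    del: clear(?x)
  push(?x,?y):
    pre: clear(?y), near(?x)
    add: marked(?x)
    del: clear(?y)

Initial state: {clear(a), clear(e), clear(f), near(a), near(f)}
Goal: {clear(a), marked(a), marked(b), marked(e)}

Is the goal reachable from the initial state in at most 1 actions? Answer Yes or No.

No

1. tag(f,b)  →  {clear(a), clear(e), clear(f), marked(b), marked(f), near(a), near(f)}
2. tag(a,e)  →  {clear(a), clear(e), clear(f), marked(a), marked(b), marked(e), marked(f), near(a), near(f)}
optimal plan length = 2; 2 > 1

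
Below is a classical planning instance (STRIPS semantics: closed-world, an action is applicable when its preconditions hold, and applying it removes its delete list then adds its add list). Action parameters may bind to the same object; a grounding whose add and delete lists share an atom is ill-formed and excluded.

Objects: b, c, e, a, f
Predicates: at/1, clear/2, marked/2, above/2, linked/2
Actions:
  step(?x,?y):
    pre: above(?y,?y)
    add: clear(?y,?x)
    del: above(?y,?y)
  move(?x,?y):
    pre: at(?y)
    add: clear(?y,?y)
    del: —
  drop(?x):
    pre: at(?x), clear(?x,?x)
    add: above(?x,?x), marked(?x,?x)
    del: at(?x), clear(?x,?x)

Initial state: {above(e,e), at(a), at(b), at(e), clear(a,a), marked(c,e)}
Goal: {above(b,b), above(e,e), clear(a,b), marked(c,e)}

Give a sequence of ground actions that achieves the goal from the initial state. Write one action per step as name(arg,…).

move(b,b); drop(b); drop(a); step(b,a)

1. move(b,b)  →  {above(e,e), at(a), at(b), at(e), clear(a,a), clear(b,b), marked(c,e)}
2. drop(b)  →  {above(b,b), above(e,e), at(a), at(e), clear(a,a), marked(b,b), marked(c,e)}
3. drop(a)  →  {above(a,a), above(b,b), above(e,e), at(e), marked(a,a), marked(b,b), marked(c,e)}
4. step(b,a)  →  {above(b,b), above(e,e), at(e), clear(a,b), marked(a,a), marked(b,b), marked(c,e)}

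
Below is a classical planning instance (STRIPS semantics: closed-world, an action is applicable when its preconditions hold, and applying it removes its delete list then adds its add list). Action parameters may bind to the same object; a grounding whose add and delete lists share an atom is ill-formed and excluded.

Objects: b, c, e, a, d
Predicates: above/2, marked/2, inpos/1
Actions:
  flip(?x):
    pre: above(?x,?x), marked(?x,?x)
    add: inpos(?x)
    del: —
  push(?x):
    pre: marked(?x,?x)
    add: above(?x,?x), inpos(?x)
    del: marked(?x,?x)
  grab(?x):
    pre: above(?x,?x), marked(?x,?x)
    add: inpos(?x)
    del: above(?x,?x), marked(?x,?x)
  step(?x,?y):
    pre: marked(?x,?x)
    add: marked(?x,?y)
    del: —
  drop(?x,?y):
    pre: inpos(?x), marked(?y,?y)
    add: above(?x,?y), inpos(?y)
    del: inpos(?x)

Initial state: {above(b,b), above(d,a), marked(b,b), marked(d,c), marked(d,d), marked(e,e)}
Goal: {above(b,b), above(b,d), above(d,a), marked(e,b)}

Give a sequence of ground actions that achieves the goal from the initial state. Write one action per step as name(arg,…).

1. flip(b)  →  {above(b,b), above(d,a), inpos(b), marked(b,b), marked(d,c), marked(d,d), marked(e,e)}
2. step(e,b)  →  {above(b,b), above(d,a), inpos(b), marked(b,b), marked(d,c), marked(d,d), marked(e,b), marked(e,e)}
3. drop(b,d)  →  {above(b,b), above(b,d), above(d,a), inpos(d), marked(b,b), marked(d,c), marked(d,d), marked(e,b), marked(e,e)}

flip(b); step(e,b); drop(b,d)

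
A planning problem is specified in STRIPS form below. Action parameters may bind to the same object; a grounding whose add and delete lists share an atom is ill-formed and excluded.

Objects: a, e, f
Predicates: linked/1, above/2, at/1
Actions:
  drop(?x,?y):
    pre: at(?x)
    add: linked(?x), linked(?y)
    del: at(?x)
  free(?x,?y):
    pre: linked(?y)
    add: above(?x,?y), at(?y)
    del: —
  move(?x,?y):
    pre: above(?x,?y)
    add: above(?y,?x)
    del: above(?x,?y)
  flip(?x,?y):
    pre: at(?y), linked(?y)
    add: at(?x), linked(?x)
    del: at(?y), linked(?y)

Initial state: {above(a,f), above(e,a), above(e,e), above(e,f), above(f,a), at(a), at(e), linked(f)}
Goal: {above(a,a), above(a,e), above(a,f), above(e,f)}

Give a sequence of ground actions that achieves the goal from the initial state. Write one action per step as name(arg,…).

drop(a,a); free(a,a); move(e,a)

1. drop(a,a)  →  {above(a,f), above(e,a), above(e,e), above(e,f), above(f,a), at(e), linked(a), linked(f)}
2. free(a,a)  →  {above(a,a), above(a,f), above(e,a), above(e,e), above(e,f), above(f,a), at(a), at(e), linked(a), linked(f)}
3. move(e,a)  →  {above(a,a), above(a,e), above(a,f), above(e,e), above(e,f), above(f,a), at(a), at(e), linked(a), linked(f)}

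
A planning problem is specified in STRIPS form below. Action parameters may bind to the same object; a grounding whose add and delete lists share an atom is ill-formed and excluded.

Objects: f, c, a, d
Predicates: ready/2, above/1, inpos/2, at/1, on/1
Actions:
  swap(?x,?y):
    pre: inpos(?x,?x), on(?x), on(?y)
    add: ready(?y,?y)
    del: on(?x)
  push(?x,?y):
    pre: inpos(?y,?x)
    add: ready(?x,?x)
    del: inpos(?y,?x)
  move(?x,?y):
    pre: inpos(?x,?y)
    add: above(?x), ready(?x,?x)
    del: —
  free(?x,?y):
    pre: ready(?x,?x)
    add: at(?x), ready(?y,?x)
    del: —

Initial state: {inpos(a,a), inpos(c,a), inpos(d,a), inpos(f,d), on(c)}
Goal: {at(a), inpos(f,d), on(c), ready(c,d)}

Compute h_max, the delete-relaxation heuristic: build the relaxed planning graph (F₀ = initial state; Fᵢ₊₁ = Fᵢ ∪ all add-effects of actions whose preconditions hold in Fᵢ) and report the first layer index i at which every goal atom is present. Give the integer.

2

F0 = init (5 atoms)
F1 = F0 ∪ {above(a), above(c), above(d), above(f), ready(a,a), ready(c,c), ready(d,d), ready(f,f)}  (13 atoms)
F2 = F1 ∪ {at(a), at(c), at(d), at(f), ready(a,c), ready(a,d), ready(a,f), ready(c,a), ready(c,d), ready(c,f), ready(d,a), ready(d,c), ready(d,f), ready(f,a), ready(f,c), ready(f,d)}  (29 atoms)
goal ⊆ F2  ⇒  h_max = 2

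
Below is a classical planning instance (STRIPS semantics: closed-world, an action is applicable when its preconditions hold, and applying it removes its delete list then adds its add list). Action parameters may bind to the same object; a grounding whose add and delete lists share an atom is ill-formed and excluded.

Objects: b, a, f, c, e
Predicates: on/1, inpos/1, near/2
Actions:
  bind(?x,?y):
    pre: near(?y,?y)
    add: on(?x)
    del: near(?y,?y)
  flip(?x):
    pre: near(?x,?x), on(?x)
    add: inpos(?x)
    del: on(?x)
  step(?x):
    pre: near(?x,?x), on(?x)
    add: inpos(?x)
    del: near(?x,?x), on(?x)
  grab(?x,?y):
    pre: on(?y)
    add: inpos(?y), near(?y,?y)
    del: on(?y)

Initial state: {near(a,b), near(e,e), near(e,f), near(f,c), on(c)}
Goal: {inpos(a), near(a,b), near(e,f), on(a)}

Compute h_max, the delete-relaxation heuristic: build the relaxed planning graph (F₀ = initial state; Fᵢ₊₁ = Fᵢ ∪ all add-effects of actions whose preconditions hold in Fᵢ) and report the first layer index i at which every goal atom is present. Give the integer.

F0 = init (5 atoms)
F1 = F0 ∪ {inpos(c), near(c,c), on(a), on(b), on(e), on(f)}  (11 atoms)
F2 = F1 ∪ {inpos(a), inpos(b), inpos(e), inpos(f), near(a,a), near(b,b), near(f,f)}  (18 atoms)
goal ⊆ F2  ⇒  h_max = 2

2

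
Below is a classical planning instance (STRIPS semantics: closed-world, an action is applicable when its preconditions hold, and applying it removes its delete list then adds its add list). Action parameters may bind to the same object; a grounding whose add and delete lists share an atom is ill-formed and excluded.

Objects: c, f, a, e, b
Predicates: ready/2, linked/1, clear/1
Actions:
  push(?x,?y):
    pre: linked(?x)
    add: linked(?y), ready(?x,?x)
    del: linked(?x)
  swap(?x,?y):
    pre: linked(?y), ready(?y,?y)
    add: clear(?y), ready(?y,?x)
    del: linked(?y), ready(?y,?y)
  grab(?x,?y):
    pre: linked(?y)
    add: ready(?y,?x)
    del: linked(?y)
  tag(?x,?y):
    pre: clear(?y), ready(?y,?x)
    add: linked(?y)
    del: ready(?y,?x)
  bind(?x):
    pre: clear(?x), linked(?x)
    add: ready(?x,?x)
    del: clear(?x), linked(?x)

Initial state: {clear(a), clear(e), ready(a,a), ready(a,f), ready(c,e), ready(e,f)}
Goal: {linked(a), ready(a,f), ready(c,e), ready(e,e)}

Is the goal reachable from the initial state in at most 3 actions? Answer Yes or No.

1. tag(f,e)  →  {clear(a), clear(e), linked(e), ready(a,a), ready(a,f), ready(c,e)}
2. push(e,a)  →  {clear(a), clear(e), linked(a), ready(a,a), ready(a,f), ready(c,e), ready(e,e)}
optimal plan length = 2; 2 ≤ 3

Yes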